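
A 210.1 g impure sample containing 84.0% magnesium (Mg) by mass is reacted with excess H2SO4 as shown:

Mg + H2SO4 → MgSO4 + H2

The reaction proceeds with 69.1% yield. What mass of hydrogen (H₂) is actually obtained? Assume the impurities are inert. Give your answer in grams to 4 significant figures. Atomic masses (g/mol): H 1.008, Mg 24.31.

10.11 g

Pure Mg available = 210.1 g × 0.840 = 176.48 g.
M(Mg) = 24.31 g/mol.
M(H2) = 2(1.008) = 2.016 g/mol.
n(Mg) = 176.48 g / 24.31 g/mol = 7.2597 mol.
From the equation the Mg:H2 mole ratio is 1:1, so n(H2) = 7.2597 × 1/1 = 7.2597 mol.
Mass of H2 = 7.2597 mol × 2.016 g/mol = 14.636 g.
Actual mass collected = 14.636 g × 0.691 = 10.113 g.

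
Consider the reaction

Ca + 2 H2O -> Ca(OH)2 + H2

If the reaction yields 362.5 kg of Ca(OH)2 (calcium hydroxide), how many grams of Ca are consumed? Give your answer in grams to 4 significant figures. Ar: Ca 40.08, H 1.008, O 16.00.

M(Ca(OH)2) = 40.08 + 2(16.00) + 2(1.008) = 74.096 g/mol.
M(Ca) = 40.08 g/mol.
Convert: 362.5 kg = 362500 g.
n(Ca(OH)2) = 362500 g / 74.096 g/mol = 4892.3 mol.
From the equation the Ca(OH)2:Ca mole ratio is 1:1, so n(Ca) = 4892.3 × 1/1 = 4892.3 mol.
Mass of Ca = 4892.3 mol × 40.08 g/mol = 196080 g.

196100 g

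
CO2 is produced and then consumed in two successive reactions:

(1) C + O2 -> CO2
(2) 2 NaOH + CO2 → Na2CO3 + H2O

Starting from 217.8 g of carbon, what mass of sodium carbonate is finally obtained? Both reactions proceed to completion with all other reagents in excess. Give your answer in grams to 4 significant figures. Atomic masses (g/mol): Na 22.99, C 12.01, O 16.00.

1922 g

M(C) = 12.01 g/mol.
M(Na2CO3) = 2(22.99) + 12.01 + 3(16.00) = 105.99 g/mol.
n(C) = 217.80 / 12.01 = 18.135 mol.
Step 1 gives a 1:1 ratio of C to CO2, so n(CO2) = 18.135 mol.
In step 2 the CO2:Na2CO3 ratio is 1:1, so n(Na2CO3) = 18.135 mol.
Mass of Na2CO3 = 18.135 × 105.99 = 1922.1 g.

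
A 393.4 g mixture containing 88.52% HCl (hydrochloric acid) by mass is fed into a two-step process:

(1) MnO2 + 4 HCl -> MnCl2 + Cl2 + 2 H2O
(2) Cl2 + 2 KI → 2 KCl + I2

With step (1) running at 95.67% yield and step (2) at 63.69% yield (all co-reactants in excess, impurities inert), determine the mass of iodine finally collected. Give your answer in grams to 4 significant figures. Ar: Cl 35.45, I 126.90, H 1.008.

369.3 g

Pure HCl = 393.4 × 0.8852 = 348.24 g.
M(HCl) = 1.008 + 35.45 = 36.458 g/mol.
M(I2) = 2(126.90) = 253.80 g/mol.
n(HCl) = 348.24 / 36.458 = 9.5517 mol.
Step 1 (HCl:Cl2 = 4:1): theoretical n(Cl2) = 2.3879 mol; at 95.67% yield, n(Cl2) = 2.2845 mol.
Step 2 (Cl2:I2 = 1:1): theoretical n(I2) = 2.2845 mol, so theoretical mass = 2.2845 × 253.80 = 579.82 g.
At 63.69% yield, actual mass of I2 = 579.82 × 0.6369 = 369.28 g.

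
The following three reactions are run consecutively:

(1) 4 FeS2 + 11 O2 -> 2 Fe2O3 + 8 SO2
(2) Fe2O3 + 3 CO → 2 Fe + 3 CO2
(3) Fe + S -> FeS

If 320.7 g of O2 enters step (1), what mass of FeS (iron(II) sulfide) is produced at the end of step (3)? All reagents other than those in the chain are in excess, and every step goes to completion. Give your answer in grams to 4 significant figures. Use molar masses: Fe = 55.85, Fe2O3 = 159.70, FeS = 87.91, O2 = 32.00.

320.4 g

n(O2) = 320.7 / 32.00 = 10.022 mol.
Reaction (1): O2→Fe2O3 ratio 11:2 ⇒ n(Fe2O3) = 1.8222 mol.
Reaction (2): Fe2O3→Fe ratio 1:2 ⇒ n(Fe) = 3.6443 mol.
Reaction (3): Fe→FeS ratio 1:1 ⇒ n(FeS) = 3.6443 mol.
Mass of FeS = 3.6443 × 87.91 = 320.37 g.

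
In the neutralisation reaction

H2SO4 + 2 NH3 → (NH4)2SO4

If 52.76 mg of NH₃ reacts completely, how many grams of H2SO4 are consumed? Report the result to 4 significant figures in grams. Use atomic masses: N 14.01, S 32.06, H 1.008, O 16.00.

M(NH3) = 14.01 + 3(1.008) = 17.034 g/mol.
M(H2SO4) = 2(1.008) + 32.06 + 4(16.00) = 98.076 g/mol.
Convert: 52.76 mg = 0.052760 g.
n(NH3) = 0.052760 g / 17.034 g/mol = 0.0030973 mol.
From the equation the NH3:H2SO4 mole ratio is 2:1, so n(H2SO4) = 0.0030973 × 1/2 = 0.0015487 mol.
Mass of H2SO4 = 0.0015487 mol × 98.076 g/mol = 0.15189 g.

0.1519 g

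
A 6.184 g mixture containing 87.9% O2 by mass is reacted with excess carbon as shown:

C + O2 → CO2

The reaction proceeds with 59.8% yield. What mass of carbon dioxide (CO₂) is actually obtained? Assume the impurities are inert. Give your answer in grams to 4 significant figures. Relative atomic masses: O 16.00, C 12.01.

Pure O2 available = 6.184 g × 0.879 = 5.4357 g.
M(O2) = 2(16.00) = 32.00 g/mol.
M(CO2) = 12.01 + 2(16.00) = 44.01 g/mol.
n(O2) = 5.4357 g / 32.00 g/mol = 0.16987 mol.
From the equation the O2:CO2 mole ratio is 1:1, so n(CO2) = 0.16987 × 1/1 = 0.16987 mol.
Mass of CO2 = 0.16987 mol × 44.01 g/mol = 7.4758 g.
Actual mass collected = 7.4758 g × 0.598 = 4.4705 g.

4.471 g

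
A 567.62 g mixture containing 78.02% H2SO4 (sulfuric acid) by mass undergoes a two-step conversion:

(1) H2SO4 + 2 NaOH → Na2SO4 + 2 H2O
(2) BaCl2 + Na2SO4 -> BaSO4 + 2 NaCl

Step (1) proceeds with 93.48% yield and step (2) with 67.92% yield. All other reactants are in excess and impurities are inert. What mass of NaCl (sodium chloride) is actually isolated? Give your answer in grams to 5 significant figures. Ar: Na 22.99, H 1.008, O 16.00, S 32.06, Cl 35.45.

Pure H2SO4 = 567.62 × 0.7802 = 442.857 g.
M(H2SO4) = 2(1.008) + 32.06 + 4(16.00) = 98.076 g/mol.
M(NaCl) = 22.99 + 35.45 = 58.44 g/mol.
n(H2SO4) = 442.857 / 98.076 = 4.51545 mol.
Step 1 (H2SO4:Na2SO4 = 1:1): theoretical n(Na2SO4) = 4.51545 mol; at 93.48% yield, n(Na2SO4) = 4.22104 mol.
Step 2 (Na2SO4:NaCl = 1:2): theoretical n(NaCl) = 8.44208 mol, so theoretical mass = 8.44208 × 58.44 = 493.355 g.
At 67.92% yield, actual mass of NaCl = 493.355 × 0.6792 = 335.087 g.

335.09 g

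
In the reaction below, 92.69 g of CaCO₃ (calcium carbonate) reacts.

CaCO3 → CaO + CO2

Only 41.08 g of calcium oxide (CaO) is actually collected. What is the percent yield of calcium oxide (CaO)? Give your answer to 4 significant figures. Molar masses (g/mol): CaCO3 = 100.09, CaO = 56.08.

79.10 %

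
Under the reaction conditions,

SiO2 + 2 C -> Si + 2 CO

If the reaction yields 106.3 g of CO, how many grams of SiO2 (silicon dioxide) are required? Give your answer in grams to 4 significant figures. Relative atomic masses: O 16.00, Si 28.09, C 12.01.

M(CO) = 12.01 + 16.00 = 28.01 g/mol.
M(SiO2) = 28.09 + 2(16.00) = 60.09 g/mol.
n(CO) = 106.30 g / 28.01 g/mol = 3.7951 mol.
From the equation the CO:SiO2 mole ratio is 2:1, so n(SiO2) = 3.7951 × 1/2 = 1.8975 mol.
Mass of SiO2 = 1.8975 mol × 60.09 g/mol = 114.02 g.

114.0 g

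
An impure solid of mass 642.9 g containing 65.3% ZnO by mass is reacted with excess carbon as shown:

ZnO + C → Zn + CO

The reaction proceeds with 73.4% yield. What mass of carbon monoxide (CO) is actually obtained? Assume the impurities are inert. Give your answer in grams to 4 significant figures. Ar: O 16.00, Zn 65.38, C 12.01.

106.1 g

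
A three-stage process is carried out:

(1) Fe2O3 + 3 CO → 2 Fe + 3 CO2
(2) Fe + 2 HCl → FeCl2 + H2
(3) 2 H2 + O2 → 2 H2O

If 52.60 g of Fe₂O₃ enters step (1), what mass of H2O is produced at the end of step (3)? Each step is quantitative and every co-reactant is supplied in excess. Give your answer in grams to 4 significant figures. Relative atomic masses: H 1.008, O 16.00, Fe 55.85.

11.87 g

M(Fe2O3) = 2(55.85) + 3(16.00) = 159.70 g/mol.
M(H2O) = 2(1.008) + 16.00 = 18.016 g/mol.
n(Fe2O3) = 52.60 / 159.70 = 0.32937 mol.
Reaction (1): Fe2O3→Fe ratio 1:2 ⇒ n(Fe) = 0.65874 mol.
Reaction (2): Fe→H2 ratio 1:1 ⇒ n(H2) = 0.65874 mol.
Reaction (3): H2→H2O ratio 2:2 ⇒ n(H2O) = 0.65874 mol.
Mass of H2O = 0.65874 × 18.016 = 11.868 g.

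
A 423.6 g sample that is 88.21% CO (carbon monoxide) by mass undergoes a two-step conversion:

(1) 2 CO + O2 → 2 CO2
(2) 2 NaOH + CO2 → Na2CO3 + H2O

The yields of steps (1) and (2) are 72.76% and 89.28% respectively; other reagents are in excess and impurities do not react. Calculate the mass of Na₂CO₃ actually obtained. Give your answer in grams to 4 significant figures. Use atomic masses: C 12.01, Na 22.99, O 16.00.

Pure CO = 423.6 × 0.8821 = 373.66 g.
M(CO) = 12.01 + 16.00 = 28.01 g/mol.
M(Na2CO3) = 2(22.99) + 12.01 + 3(16.00) = 105.99 g/mol.
n(CO) = 373.66 / 28.01 = 13.340 mol.
Step 1 (CO:CO2 = 2:2): theoretical n(CO2) = 13.340 mol; at 72.76% yield, n(CO2) = 9.7063 mol.
Step 2 (CO2:Na2CO3 = 1:1): theoretical n(Na2CO3) = 9.7063 mol, so theoretical mass = 9.7063 × 105.99 = 1028.8 g.
At 89.28% yield, actual mass of Na2CO3 = 1028.8 × 0.8928 = 918.49 g.

918.5 g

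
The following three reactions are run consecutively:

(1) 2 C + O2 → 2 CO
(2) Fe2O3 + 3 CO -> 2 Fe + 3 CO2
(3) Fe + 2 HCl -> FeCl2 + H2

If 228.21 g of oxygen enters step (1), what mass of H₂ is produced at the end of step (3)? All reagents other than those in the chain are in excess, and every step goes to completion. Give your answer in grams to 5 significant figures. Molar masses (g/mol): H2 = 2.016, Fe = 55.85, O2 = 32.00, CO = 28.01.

19.170 g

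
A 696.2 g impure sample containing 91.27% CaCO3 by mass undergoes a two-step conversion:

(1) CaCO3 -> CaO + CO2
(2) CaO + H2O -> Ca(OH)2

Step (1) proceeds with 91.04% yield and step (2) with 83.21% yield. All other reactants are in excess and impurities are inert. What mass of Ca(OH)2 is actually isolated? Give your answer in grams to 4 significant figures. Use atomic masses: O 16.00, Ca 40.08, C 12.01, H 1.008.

Pure CaCO3 = 696.2 × 0.9127 = 635.42 g.
M(CaCO3) = 40.08 + 12.01 + 3(16.00) = 100.09 g/mol.
M(Ca(OH)2) = 40.08 + 2(16.00) + 2(1.008) = 74.096 g/mol.
n(CaCO3) = 635.42 / 100.09 = 6.3485 mol.
Step 1 (CaCO3:CaO = 1:1): theoretical n(CaO) = 6.3485 mol; at 91.04% yield, n(CaO) = 5.7797 mol.
Step 2 (CaO:Ca(OH)2 = 1:1): theoretical n(Ca(OH)2) = 5.7797 mol, so theoretical mass = 5.7797 × 74.096 = 428.25 g.
At 83.21% yield, actual mass of Ca(OH)2 = 428.25 × 0.8321 = 356.35 g.

356.3 g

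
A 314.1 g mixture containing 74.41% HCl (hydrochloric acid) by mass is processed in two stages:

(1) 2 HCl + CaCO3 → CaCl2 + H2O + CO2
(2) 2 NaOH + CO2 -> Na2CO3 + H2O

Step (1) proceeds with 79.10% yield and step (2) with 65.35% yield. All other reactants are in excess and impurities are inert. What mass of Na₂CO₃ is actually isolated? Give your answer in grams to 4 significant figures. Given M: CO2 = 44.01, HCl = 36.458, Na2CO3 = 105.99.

Pure HCl = 314.1 × 0.7441 = 233.72 g.
n(HCl) = 233.72 / 36.458 = 6.4107 mol.
Step 1 (HCl:CO2 = 2:1): theoretical n(CO2) = 3.2054 mol; at 79.10% yield, n(CO2) = 2.5354 mol.
Step 2 (CO2:Na2CO3 = 1:1): theoretical n(Na2CO3) = 2.5354 mol, so theoretical mass = 2.5354 × 105.99 = 268.73 g.
At 65.35% yield, actual mass of Na2CO3 = 268.73 × 0.6535 = 175.62 g.

175.6 g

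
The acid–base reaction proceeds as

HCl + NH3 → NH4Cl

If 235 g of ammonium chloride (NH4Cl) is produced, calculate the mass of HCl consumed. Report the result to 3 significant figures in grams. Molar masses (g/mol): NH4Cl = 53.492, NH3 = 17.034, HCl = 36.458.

160 g

n(NH4Cl) = 235.0 g / 53.492 g/mol = 4.393 mol.
From the equation the NH4Cl:HCl mole ratio is 1:1, so n(HCl) = 4.393 × 1/1 = 4.393 mol.
Mass of HCl = 4.393 mol × 36.458 g/mol = 160.2 g.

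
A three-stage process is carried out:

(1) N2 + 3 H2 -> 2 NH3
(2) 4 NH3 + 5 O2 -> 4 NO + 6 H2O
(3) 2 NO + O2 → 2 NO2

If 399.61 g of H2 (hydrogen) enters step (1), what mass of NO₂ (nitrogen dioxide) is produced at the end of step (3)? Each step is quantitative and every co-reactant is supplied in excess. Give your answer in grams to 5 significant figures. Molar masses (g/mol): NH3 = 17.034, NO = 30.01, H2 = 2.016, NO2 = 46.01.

6080.0 g

n(H2) = 399.61 / 2.016 = 198.219 mol.
Reaction (1): H2→NH3 ratio 3:2 ⇒ n(NH3) = 132.146 mol.
Reaction (2): NH3→NO ratio 4:4 ⇒ n(NO) = 132.146 mol.
Reaction (3): NO→NO2 ratio 2:2 ⇒ n(NO2) = 132.146 mol.
Mass of NO2 = 132.146 × 46.01 = 6080.05 g.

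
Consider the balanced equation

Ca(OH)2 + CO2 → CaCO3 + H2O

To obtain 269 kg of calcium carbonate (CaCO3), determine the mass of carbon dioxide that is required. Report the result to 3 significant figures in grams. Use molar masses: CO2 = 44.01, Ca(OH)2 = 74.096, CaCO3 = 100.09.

Convert: 269 kg = 269000 g.
n(CaCO3) = 269000 g / 100.09 g/mol = 2688 mol.
From the equation the CaCO3:CO2 mole ratio is 1:1, so n(CO2) = 2688 × 1/1 = 2688 mol.
Mass of CO2 = 2688 mol × 44.01 g/mol = 118300 g.

118000 g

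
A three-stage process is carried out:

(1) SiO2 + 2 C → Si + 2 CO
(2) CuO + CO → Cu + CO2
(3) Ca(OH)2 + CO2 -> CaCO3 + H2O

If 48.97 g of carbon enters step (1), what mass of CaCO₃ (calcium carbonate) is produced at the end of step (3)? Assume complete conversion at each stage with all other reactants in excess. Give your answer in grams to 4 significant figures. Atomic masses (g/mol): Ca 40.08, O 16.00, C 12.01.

408.1 g

M(C) = 12.01 g/mol.
M(CaCO3) = 40.08 + 12.01 + 3(16.00) = 100.09 g/mol.
n(C) = 48.97 / 12.01 = 4.0774 mol.
Reaction (1): C→CO ratio 2:2 ⇒ n(CO) = 4.0774 mol.
Reaction (2): CO→CO2 ratio 1:1 ⇒ n(CO2) = 4.0774 mol.
Reaction (3): CO2→CaCO3 ratio 1:1 ⇒ n(CaCO3) = 4.0774 mol.
Mass of CaCO3 = 4.0774 × 100.09 = 408.11 g.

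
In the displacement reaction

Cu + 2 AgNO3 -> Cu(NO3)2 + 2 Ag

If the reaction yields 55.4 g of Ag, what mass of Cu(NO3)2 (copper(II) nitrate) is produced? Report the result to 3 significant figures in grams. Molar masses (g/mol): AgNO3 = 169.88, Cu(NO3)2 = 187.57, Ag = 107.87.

48.2 g

n(Ag) = 55.40 g / 107.87 g/mol = 0.5136 mol.
From the equation the Ag:Cu(NO3)2 mole ratio is 2:1, so n(Cu(NO3)2) = 0.5136 × 1/2 = 0.2568 mol.
Mass of Cu(NO3)2 = 0.2568 mol × 187.57 g/mol = 48.17 g.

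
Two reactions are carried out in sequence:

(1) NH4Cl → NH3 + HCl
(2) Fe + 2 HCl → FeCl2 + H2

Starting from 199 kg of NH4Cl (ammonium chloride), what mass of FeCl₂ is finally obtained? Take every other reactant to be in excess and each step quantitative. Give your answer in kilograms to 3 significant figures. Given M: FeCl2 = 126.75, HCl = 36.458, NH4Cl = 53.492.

236 kg

199 kg = 199000 g.
n(NH4Cl) = 199000 / 53.492 = 3720 mol.
Step 1 gives a 1:1 ratio of NH4Cl to HCl, so n(HCl) = 3720 mol.
In step 2 the HCl:FeCl2 ratio is 2:1, so n(FeCl2) = 1860 mol.
Mass of FeCl2 = 1860 × 126.75 = 235800 g = 236 kg.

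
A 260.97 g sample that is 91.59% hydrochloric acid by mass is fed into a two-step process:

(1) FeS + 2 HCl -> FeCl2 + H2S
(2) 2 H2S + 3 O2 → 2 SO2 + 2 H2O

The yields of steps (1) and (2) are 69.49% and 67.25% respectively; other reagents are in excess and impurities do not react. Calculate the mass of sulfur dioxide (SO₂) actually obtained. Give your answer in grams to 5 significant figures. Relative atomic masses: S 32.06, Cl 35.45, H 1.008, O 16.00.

Pure HCl = 260.97 × 0.9159 = 239.022 g.
M(HCl) = 1.008 + 35.45 = 36.458 g/mol.
M(SO2) = 32.06 + 2(16.00) = 64.06 g/mol.
n(HCl) = 239.022 / 36.458 = 6.55610 mol.
Step 1 (HCl:H2S = 2:1): theoretical n(H2S) = 3.27805 mol; at 69.49% yield, n(H2S) = 2.27792 mol.
Step 2 (H2S:SO2 = 2:2): theoretical n(SO2) = 2.27792 mol, so theoretical mass = 2.27792 × 64.06 = 145.923 g.
At 67.25% yield, actual mass of SO2 = 145.923 × 0.6725 = 98.1335 g.

98.134 g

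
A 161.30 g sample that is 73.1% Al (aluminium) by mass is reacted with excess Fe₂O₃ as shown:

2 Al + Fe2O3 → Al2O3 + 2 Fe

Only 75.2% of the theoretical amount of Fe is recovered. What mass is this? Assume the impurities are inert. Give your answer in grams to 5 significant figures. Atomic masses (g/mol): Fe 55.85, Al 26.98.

183.55 g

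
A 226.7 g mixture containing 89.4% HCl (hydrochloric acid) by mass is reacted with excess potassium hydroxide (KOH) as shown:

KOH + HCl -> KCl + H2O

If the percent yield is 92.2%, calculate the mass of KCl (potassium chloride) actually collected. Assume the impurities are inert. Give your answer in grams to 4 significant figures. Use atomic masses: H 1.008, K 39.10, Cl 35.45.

382.1 g

Pure HCl available = 226.7 g × 0.894 = 202.67 g.
M(HCl) = 1.008 + 35.45 = 36.458 g/mol.
M(KCl) = 39.10 + 35.45 = 74.55 g/mol.
n(HCl) = 202.67 g / 36.458 g/mol = 5.5590 mol.
From the equation the HCl:KCl mole ratio is 1:1, so n(KCl) = 5.5590 × 1/1 = 5.5590 mol.
Mass of KCl = 5.5590 mol × 74.55 g/mol = 414.42 g.
Actual mass collected = 414.42 g × 0.922 = 382.10 g.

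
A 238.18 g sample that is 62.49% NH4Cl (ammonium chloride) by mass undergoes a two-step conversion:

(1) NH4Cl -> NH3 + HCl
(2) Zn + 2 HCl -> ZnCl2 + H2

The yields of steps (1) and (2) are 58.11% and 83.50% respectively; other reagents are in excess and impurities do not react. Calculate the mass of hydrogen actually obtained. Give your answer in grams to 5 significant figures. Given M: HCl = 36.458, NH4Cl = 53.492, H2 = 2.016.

1.3609 g

Pure NH4Cl = 238.18 × 0.6249 = 148.839 g.
n(NH4Cl) = 148.839 / 53.492 = 2.78245 mol.
Step 1 (NH4Cl:HCl = 1:1): theoretical n(HCl) = 2.78245 mol; at 58.11% yield, n(HCl) = 1.61688 mol.
Step 2 (HCl:H2 = 2:1): theoretical n(H2) = 0.808440 mol, so theoretical mass = 0.808440 × 2.016 = 1.62982 g.
At 83.50% yield, actual mass of H2 = 1.62982 × 0.8350 = 1.36090 g.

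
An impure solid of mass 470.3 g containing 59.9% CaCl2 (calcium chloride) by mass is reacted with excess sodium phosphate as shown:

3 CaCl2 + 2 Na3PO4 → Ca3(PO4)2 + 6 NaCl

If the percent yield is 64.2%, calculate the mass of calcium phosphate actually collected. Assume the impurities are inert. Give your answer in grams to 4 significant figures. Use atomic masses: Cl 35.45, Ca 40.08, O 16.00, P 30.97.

Pure CaCl2 available = 470.3 g × 0.599 = 281.71 g.
M(CaCl2) = 40.08 + 2(35.45) = 110.98 g/mol.
M(Ca3(PO4)2) = 3(40.08) + 2(30.97) + 8(16.00) = 310.18 g/mol.
n(CaCl2) = 281.71 g / 110.98 g/mol = 2.5384 mol.
From the equation the CaCl2:Ca3(PO4)2 mole ratio is 3:1, so n(Ca3(PO4)2) = 2.5384 × 1/3 = 0.84613 mol.
Mass of Ca3(PO4)2 = 0.84613 mol × 310.18 g/mol = 262.45 g.
Actual mass collected = 262.45 g × 0.642 = 168.49 g.

168.5 g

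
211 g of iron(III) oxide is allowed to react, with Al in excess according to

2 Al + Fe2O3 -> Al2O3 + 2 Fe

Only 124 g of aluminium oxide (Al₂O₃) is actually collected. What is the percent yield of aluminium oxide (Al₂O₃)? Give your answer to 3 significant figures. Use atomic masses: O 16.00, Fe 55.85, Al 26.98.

92.0 %

M(Fe2O3) = 2(55.85) + 3(16.00) = 159.70 g/mol.
M(Al2O3) = 2(26.98) + 3(16.00) = 101.96 g/mol.
n(Fe2O3) = 211.0 g / 159.70 g/mol = 1.321 mol.
From the equation the Fe2O3:Al2O3 mole ratio is 1:1, so n(Al2O3) = 1.321 × 1/1 = 1.321 mol.
Mass of Al2O3 = 1.321 mol × 101.96 g/mol = 134.7 g.
This is the theoretical yield. Percent yield = 124 g / 134.7 g × 100% = 92.05%.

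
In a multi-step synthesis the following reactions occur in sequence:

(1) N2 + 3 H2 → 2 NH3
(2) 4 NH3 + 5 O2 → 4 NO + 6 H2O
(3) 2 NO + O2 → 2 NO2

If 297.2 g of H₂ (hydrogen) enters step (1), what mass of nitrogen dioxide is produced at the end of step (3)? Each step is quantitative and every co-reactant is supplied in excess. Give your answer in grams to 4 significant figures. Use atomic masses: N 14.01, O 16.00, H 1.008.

M(H2) = 2(1.008) = 2.016 g/mol.
M(NO2) = 14.01 + 2(16.00) = 46.01 g/mol.
n(H2) = 297.2 / 2.016 = 147.42 mol.
Reaction (1): H2→NH3 ratio 3:2 ⇒ n(NH3) = 98.280 mol.
Reaction (2): NH3→NO ratio 4:4 ⇒ n(NO) = 98.280 mol.
Reaction (3): NO→NO2 ratio 2:2 ⇒ n(NO2) = 98.280 mol.
Mass of NO2 = 98.280 × 46.01 = 4521.9 g.

4522 g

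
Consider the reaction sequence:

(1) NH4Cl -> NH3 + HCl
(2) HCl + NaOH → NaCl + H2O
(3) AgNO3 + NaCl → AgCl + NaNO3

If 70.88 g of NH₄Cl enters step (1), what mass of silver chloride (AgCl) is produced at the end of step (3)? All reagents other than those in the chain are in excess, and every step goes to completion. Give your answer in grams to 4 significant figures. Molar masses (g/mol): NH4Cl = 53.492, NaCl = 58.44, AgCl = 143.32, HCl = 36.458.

189.9 g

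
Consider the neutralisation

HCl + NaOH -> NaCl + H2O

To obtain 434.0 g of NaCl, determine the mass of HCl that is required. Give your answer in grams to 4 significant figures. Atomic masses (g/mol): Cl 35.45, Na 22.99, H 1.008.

M(NaCl) = 22.99 + 35.45 = 58.44 g/mol.
M(HCl) = 1.008 + 35.45 = 36.458 g/mol.
n(NaCl) = 434.00 g / 58.44 g/mol = 7.4264 mol.
From the equation the NaCl:HCl mole ratio is 1:1, so n(HCl) = 7.4264 × 1/1 = 7.4264 mol.
Mass of HCl = 7.4264 mol × 36.458 g/mol = 270.75 g.

270.8 g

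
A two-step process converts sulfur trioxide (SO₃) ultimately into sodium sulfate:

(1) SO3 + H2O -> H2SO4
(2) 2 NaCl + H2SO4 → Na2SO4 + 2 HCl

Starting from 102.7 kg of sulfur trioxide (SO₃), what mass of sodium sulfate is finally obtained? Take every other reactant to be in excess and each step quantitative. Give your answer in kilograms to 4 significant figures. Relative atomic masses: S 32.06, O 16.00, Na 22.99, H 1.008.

M(SO3) = 32.06 + 3(16.00) = 80.06 g/mol.
M(Na2SO4) = 2(22.99) + 32.06 + 4(16.00) = 142.04 g/mol.
102.7 kg = 102700 g.
n(SO3) = 102700 / 80.06 = 1282.8 mol.
Step 1 gives a 1:1 ratio of SO3 to H2SO4, so n(H2SO4) = 1282.8 mol.
In step 2 the H2SO4:Na2SO4 ratio is 1:1, so n(Na2SO4) = 1282.8 mol.
Mass of Na2SO4 = 1282.8 × 142.04 = 182210 g = 182.2 kg.

182.2 kg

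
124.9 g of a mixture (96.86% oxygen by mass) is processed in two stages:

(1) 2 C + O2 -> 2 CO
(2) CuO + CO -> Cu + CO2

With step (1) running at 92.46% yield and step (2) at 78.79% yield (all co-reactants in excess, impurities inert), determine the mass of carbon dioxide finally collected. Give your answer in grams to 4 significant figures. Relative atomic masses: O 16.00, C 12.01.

Pure O2 = 124.9 × 0.9686 = 120.98 g.
M(O2) = 2(16.00) = 32.00 g/mol.
M(CO2) = 12.01 + 2(16.00) = 44.01 g/mol.
n(O2) = 120.98 / 32.00 = 3.7806 mol.
Step 1 (O2:CO = 1:2): theoretical n(CO) = 7.5611 mol; at 92.46% yield, n(CO) = 6.9910 mol.
Step 2 (CO:CO2 = 1:1): theoretical n(CO2) = 6.9910 mol, so theoretical mass = 6.9910 × 44.01 = 307.67 g.
At 78.79% yield, actual mass of CO2 = 307.67 × 0.7879 = 242.42 g.

242.4 g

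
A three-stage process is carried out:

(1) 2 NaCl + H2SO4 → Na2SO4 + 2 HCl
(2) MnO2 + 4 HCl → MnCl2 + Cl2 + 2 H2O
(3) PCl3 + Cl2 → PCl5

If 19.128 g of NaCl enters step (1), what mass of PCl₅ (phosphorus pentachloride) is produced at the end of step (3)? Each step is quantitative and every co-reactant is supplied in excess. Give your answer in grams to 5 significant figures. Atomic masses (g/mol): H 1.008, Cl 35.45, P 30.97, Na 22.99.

M(NaCl) = 22.99 + 35.45 = 58.44 g/mol.
M(PCl5) = 30.97 + 5(35.45) = 208.22 g/mol.
n(NaCl) = 19.128 / 58.44 = 0.327310 mol.
Reaction (1): NaCl→HCl ratio 2:2 ⇒ n(HCl) = 0.327310 mol.
Reaction (2): HCl→Cl2 ratio 4:1 ⇒ n(Cl2) = 0.0818275 mol.
Reaction (3): Cl2→PCl5 ratio 1:1 ⇒ n(PCl5) = 0.0818275 mol.
Mass of PCl5 = 0.0818275 × 208.22 = 17.0381 g.

17.038 g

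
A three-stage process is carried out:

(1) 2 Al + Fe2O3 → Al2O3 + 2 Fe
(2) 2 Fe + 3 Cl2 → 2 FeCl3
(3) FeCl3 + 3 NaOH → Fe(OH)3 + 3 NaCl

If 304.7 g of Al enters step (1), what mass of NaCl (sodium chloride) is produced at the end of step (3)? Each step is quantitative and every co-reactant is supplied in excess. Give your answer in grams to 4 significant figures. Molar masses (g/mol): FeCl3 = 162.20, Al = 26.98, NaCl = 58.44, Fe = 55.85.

n(Al) = 304.7 / 26.98 = 11.294 mol.
Reaction (1): Al→Fe ratio 2:2 ⇒ n(Fe) = 11.294 mol.
Reaction (2): Fe→FeCl3 ratio 2:2 ⇒ n(FeCl3) = 11.294 mol.
Reaction (3): FeCl3→NaCl ratio 1:3 ⇒ n(NaCl) = 33.881 mol.
Mass of NaCl = 33.881 × 58.44 = 1980.0 g.

1980 g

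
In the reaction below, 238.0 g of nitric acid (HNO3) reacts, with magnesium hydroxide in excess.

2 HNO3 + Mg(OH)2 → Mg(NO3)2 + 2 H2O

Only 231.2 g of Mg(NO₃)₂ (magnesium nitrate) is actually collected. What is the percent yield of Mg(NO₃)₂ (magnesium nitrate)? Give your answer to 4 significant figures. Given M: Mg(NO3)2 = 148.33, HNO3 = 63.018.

82.54 %

n(HNO3) = 238.00 g / 63.018 g/mol = 3.7767 mol.
From the equation the HNO3:Mg(NO3)2 mole ratio is 2:1, so n(Mg(NO3)2) = 3.7767 × 1/2 = 1.8883 mol.
Mass of Mg(NO3)2 = 1.8883 mol × 148.33 g/mol = 280.10 g.
This is the theoretical yield. Percent yield = 231.2 g / 280.10 g × 100% = 82.542%.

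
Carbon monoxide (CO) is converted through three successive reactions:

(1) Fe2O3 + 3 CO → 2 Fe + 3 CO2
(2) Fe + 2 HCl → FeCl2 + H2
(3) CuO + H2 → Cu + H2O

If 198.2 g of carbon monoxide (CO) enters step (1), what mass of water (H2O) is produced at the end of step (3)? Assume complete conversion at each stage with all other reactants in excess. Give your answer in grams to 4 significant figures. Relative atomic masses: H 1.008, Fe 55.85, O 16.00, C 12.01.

84.99 g

M(CO) = 12.01 + 16.00 = 28.01 g/mol.
M(H2O) = 2(1.008) + 16.00 = 18.016 g/mol.
n(CO) = 198.2 / 28.01 = 7.0760 mol.
Reaction (1): CO→Fe ratio 3:2 ⇒ n(Fe) = 4.7174 mol.
Reaction (2): Fe→H2 ratio 1:1 ⇒ n(H2) = 4.7174 mol.
Reaction (3): H2→H2O ratio 1:1 ⇒ n(H2O) = 4.7174 mol.
Mass of H2O = 4.7174 × 18.016 = 84.988 g.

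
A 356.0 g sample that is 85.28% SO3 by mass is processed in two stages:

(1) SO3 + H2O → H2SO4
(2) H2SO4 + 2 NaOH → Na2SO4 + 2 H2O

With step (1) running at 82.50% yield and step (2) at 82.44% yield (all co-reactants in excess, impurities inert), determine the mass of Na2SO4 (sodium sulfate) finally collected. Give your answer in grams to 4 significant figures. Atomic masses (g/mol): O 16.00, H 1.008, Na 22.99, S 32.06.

Pure SO3 = 356.0 × 0.8528 = 303.60 g.
M(SO3) = 32.06 + 3(16.00) = 80.06 g/mol.
M(Na2SO4) = 2(22.99) + 32.06 + 4(16.00) = 142.04 g/mol.
n(SO3) = 303.60 / 80.06 = 3.7921 mol.
Step 1 (SO3:H2SO4 = 1:1): theoretical n(H2SO4) = 3.7921 mol; at 82.50% yield, n(H2SO4) = 3.1285 mol.
Step 2 (H2SO4:Na2SO4 = 1:1): theoretical n(Na2SO4) = 3.1285 mol, so theoretical mass = 3.1285 × 142.04 = 444.37 g.
At 82.44% yield, actual mass of Na2SO4 = 444.37 × 0.8244 = 366.34 g.

366.3 g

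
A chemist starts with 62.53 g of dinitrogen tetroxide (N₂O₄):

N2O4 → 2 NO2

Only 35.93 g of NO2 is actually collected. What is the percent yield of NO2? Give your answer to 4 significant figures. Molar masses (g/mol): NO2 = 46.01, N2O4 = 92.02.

n(N2O4) = 62.530 g / 92.02 g/mol = 0.67953 mol.
From the equation the N2O4:NO2 mole ratio is 1:2, so n(NO2) = 0.67953 × 2/1 = 1.3591 mol.
Mass of NO2 = 1.3591 mol × 46.01 g/mol = 62.530 g.
This is the theoretical yield. Percent yield = 35.93 g / 62.530 g × 100% = 57.460%.

57.46 %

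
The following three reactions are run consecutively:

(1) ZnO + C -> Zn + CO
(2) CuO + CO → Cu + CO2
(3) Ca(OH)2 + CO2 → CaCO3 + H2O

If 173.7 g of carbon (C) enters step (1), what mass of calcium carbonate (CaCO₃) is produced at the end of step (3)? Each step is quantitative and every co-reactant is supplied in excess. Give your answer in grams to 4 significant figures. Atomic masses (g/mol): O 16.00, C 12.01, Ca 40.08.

M(C) = 12.01 g/mol.
M(CaCO3) = 40.08 + 12.01 + 3(16.00) = 100.09 g/mol.
n(C) = 173.7 / 12.01 = 14.463 mol.
Reaction (1): C→CO ratio 1:1 ⇒ n(CO) = 14.463 mol.
Reaction (2): CO→CO2 ratio 1:1 ⇒ n(CO2) = 14.463 mol.
Reaction (3): CO2→CaCO3 ratio 1:1 ⇒ n(CaCO3) = 14.463 mol.
Mass of CaCO3 = 14.463 × 100.09 = 1447.6 g.

1448 g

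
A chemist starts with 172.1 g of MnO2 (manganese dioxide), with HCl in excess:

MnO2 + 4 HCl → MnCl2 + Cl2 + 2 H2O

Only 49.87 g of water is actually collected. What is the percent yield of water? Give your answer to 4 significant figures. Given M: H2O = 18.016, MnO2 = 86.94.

n(MnO2) = 172.10 g / 86.94 g/mol = 1.9795 mol.
From the equation the MnO2:H2O mole ratio is 1:2, so n(H2O) = 1.9795 × 2/1 = 3.9591 mol.
Mass of H2O = 3.9591 mol × 18.016 g/mol = 71.326 g.
This is the theoretical yield. Percent yield = 49.87 g / 71.326 g × 100% = 69.918%.

69.92 %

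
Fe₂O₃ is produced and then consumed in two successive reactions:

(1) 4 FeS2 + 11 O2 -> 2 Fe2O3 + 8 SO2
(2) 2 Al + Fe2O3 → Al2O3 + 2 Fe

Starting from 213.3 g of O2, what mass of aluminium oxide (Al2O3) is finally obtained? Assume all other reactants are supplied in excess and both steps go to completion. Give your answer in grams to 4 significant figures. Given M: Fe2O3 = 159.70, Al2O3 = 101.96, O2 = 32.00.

123.6 g

n(O2) = 213.30 / 32.00 = 6.6656 mol.
Step 1 gives a 11:2 ratio of O2 to Fe2O3, so n(Fe2O3) = 1.2119 mol.
In step 2 the Fe2O3:Al2O3 ratio is 1:1, so n(Al2O3) = 1.2119 mol.
Mass of Al2O3 = 1.2119 × 101.96 = 123.57 g.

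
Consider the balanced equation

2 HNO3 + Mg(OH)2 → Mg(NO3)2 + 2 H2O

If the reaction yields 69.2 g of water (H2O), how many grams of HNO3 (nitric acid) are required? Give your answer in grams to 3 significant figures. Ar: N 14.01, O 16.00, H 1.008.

M(H2O) = 2(1.008) + 16.00 = 18.016 g/mol.
M(HNO3) = 1.008 + 14.01 + 3(16.00) = 63.018 g/mol.
n(H2O) = 69.20 g / 18.016 g/mol = 3.841 mol.
From the equation the H2O:HNO3 mole ratio is 2:2, so n(HNO3) = 3.841 × 2/2 = 3.841 mol.
Mass of HNO3 = 3.841 mol × 63.018 g/mol = 242.1 g.

242 g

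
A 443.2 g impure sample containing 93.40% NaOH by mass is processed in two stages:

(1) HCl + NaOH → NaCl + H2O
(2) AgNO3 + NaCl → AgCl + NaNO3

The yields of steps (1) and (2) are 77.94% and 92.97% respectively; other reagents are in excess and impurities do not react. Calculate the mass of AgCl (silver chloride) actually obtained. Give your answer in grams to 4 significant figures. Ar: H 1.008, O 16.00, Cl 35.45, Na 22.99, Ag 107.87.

1075 g

Pure NaOH = 443.2 × 0.9340 = 413.95 g.
M(NaOH) = 22.99 + 16.00 + 1.008 = 39.998 g/mol.
M(AgCl) = 107.87 + 35.45 = 143.32 g/mol.
n(NaOH) = 413.95 / 39.998 = 10.349 mol.
Step 1 (NaOH:NaCl = 1:1): theoretical n(NaCl) = 10.349 mol; at 77.94% yield, n(NaCl) = 8.0662 mol.
Step 2 (NaCl:AgCl = 1:1): theoretical n(AgCl) = 8.0662 mol, so theoretical mass = 8.0662 × 143.32 = 1156.0 g.
At 92.97% yield, actual mass of AgCl = 1156.0 × 0.9297 = 1074.8 g.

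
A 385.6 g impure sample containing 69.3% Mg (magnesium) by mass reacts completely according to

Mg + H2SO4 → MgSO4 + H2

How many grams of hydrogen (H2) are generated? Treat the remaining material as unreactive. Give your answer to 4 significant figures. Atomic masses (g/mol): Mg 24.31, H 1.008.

22.16 g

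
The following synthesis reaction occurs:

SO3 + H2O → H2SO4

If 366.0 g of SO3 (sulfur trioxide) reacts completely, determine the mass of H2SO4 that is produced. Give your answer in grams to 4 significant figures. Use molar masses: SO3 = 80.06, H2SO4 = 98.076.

n(SO3) = 366.00 g / 80.06 g/mol = 4.5716 mol.
From the equation the SO3:H2SO4 mole ratio is 1:1, so n(H2SO4) = 4.5716 × 1/1 = 4.5716 mol.
Mass of H2SO4 = 4.5716 mol × 98.076 g/mol = 448.36 g.

448.4 g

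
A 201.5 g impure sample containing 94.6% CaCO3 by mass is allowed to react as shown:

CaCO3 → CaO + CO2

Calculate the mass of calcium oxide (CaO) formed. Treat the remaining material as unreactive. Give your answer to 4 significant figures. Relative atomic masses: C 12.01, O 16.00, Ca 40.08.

106.8 g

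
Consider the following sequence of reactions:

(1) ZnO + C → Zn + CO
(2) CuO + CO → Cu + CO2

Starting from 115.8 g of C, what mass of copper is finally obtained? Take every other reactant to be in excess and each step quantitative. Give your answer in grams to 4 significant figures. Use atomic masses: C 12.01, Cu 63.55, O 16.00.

612.7 g

M(C) = 12.01 g/mol.
M(Cu) = 63.55 g/mol.
n(C) = 115.80 / 12.01 = 9.6420 mol.
Step 1 gives a 1:1 ratio of C to CO, so n(CO) = 9.6420 mol.
In step 2 the CO:Cu ratio is 1:1, so n(Cu) = 9.6420 mol.
Mass of Cu = 9.6420 × 63.55 = 612.75 g.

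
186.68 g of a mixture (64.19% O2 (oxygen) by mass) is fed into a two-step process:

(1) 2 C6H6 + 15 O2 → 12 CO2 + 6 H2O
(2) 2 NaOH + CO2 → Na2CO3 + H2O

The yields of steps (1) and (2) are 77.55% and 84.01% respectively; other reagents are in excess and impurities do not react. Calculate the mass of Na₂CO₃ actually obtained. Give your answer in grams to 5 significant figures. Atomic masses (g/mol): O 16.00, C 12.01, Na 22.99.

206.86 g

Pure O2 = 186.68 × 0.6419 = 119.830 g.
M(O2) = 2(16.00) = 32.00 g/mol.
M(Na2CO3) = 2(22.99) + 12.01 + 3(16.00) = 105.99 g/mol.
n(O2) = 119.830 / 32.00 = 3.74468 mol.
Step 1 (O2:CO2 = 15:12): theoretical n(CO2) = 2.99575 mol; at 77.55% yield, n(CO2) = 2.32320 mol.
Step 2 (CO2:Na2CO3 = 1:1): theoretical n(Na2CO3) = 2.32320 mol, so theoretical mass = 2.32320 × 105.99 = 246.236 g.
At 84.01% yield, actual mass of Na2CO3 = 246.236 × 0.8401 = 206.863 g.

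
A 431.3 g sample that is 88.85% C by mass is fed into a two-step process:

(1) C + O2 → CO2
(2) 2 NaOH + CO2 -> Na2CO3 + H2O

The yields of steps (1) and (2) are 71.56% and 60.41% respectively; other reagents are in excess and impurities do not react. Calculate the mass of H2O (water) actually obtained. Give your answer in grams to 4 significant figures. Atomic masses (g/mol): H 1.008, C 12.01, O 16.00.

248.5 g

Pure C = 431.3 × 0.8885 = 383.21 g.
M(C) = 12.01 g/mol.
M(H2O) = 2(1.008) + 16.00 = 18.016 g/mol.
n(C) = 383.21 / 12.01 = 31.908 mol.
Step 1 (C:CO2 = 1:1): theoretical n(CO2) = 31.908 mol; at 71.56% yield, n(CO2) = 22.833 mol.
Step 2 (CO2:H2O = 1:1): theoretical n(H2O) = 22.833 mol, so theoretical mass = 22.833 × 18.016 = 411.36 g.
At 60.41% yield, actual mass of H2O = 411.36 × 0.6041 = 248.50 g.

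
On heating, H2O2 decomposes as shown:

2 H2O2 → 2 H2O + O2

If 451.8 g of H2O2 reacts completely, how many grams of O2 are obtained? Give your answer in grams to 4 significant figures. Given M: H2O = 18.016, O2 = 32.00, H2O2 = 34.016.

212.5 g

n(H2O2) = 451.80 g / 34.016 g/mol = 13.282 mol.
From the equation the H2O2:O2 mole ratio is 2:1, so n(O2) = 13.282 × 1/2 = 6.6410 mol.
Mass of O2 = 6.6410 mol × 32.00 g/mol = 212.51 g.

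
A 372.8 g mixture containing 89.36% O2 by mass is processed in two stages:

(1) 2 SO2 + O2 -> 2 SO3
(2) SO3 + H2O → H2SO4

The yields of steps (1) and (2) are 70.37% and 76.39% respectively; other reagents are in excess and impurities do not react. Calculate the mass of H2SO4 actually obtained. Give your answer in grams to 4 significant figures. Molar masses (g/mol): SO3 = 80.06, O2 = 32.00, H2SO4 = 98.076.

Pure O2 = 372.8 × 0.8936 = 333.13 g.
n(O2) = 333.13 / 32.00 = 10.410 mol.
Step 1 (O2:SO3 = 1:2): theoretical n(SO3) = 20.821 mol; at 70.37% yield, n(SO3) = 14.652 mol.
Step 2 (SO3:H2SO4 = 1:1): theoretical n(H2SO4) = 14.652 mol, so theoretical mass = 14.652 × 98.076 = 1437.0 g.
At 76.39% yield, actual mass of H2SO4 = 1437.0 × 0.7639 = 1097.7 g.

1098 g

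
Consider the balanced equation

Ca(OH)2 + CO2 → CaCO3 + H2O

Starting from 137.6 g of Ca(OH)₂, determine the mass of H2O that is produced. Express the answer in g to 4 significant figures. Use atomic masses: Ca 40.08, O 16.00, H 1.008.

33.46 g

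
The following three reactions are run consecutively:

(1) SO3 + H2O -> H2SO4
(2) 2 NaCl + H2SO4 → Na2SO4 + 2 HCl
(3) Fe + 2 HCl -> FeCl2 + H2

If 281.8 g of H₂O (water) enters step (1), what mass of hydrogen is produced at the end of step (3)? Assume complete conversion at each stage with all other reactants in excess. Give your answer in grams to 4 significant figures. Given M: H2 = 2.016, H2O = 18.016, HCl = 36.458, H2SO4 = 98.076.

n(H2O) = 281.8 / 18.016 = 15.642 mol.
Reaction (1): H2O→H2SO4 ratio 1:1 ⇒ n(H2SO4) = 15.642 mol.
Reaction (2): H2SO4→HCl ratio 1:2 ⇒ n(HCl) = 31.283 mol.
Reaction (3): HCl→H2 ratio 2:1 ⇒ n(H2) = 15.642 mol.
Mass of H2 = 15.642 × 2.016 = 31.534 g.

31.53 g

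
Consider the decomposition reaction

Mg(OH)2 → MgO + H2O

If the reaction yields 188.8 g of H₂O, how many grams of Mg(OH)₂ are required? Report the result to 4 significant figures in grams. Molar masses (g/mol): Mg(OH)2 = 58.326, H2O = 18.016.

611.2 g

n(H2O) = 188.80 g / 18.016 g/mol = 10.480 mol.
From the equation the H2O:Mg(OH)2 mole ratio is 1:1, so n(Mg(OH)2) = 10.480 × 1/1 = 10.480 mol.
Mass of Mg(OH)2 = 10.480 mol × 58.326 g/mol = 611.23 g.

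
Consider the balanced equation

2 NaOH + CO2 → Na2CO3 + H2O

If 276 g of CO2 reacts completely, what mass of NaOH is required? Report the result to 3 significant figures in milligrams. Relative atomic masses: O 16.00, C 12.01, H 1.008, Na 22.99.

502000 mg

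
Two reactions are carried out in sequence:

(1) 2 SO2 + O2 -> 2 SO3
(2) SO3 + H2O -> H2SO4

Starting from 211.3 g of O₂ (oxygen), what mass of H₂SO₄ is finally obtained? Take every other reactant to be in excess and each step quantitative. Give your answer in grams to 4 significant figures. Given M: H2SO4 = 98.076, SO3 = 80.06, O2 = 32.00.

n(O2) = 211.30 / 32.00 = 6.6031 mol.
Step 1 gives a 1:2 ratio of O2 to SO3, so n(SO3) = 13.206 mol.
In step 2 the SO3:H2SO4 ratio is 1:1, so n(H2SO4) = 13.206 mol.
Mass of H2SO4 = 13.206 × 98.076 = 1295.2 g.

1295 g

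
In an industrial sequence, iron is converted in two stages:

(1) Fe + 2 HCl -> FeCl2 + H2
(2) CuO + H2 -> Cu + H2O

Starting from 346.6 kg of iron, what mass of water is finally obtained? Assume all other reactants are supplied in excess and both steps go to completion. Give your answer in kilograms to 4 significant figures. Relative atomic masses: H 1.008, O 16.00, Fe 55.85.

111.8 kg

M(Fe) = 55.85 g/mol.
M(H2O) = 2(1.008) + 16.00 = 18.016 g/mol.
346.6 kg = 346600 g.
n(Fe) = 346600 / 55.85 = 6205.9 mol.
Step 1 gives a 1:1 ratio of Fe to H2, so n(H2) = 6205.9 mol.
In step 2 the H2:H2O ratio is 1:1, so n(H2O) = 6205.9 mol.
Mass of H2O = 6205.9 × 18.016 = 111810 g = 111.8 kg.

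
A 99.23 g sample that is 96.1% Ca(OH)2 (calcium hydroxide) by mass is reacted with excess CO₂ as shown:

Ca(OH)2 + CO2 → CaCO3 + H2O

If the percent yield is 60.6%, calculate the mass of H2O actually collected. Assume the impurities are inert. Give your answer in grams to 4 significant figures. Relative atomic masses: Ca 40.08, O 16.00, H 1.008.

14.05 g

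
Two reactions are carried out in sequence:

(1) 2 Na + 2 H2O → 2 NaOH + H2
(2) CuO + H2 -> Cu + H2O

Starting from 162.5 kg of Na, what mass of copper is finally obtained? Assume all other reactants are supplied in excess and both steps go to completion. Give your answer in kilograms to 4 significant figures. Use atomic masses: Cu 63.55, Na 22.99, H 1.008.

224.6 kg

M(Na) = 22.99 g/mol.
M(Cu) = 63.55 g/mol.
162.5 kg = 162500 g.
n(Na) = 162500 / 22.99 = 7068.3 mol.
Step 1 gives a 2:1 ratio of Na to H2, so n(H2) = 3534.1 mol.
In step 2 the H2:Cu ratio is 1:1, so n(Cu) = 3534.1 mol.
Mass of Cu = 3534.1 × 63.55 = 224590 g = 224.6 kg.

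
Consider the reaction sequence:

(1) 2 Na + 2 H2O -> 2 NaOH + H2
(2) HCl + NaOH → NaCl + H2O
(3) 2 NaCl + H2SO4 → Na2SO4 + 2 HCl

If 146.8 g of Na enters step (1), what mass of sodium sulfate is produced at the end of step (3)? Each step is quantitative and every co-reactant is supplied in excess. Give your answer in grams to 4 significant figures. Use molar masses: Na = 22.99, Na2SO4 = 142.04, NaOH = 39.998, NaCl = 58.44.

453.5 g

n(Na) = 146.8 / 22.99 = 6.3854 mol.
Reaction (1): Na→NaOH ratio 2:2 ⇒ n(NaOH) = 6.3854 mol.
Reaction (2): NaOH→NaCl ratio 1:1 ⇒ n(NaCl) = 6.3854 mol.
Reaction (3): NaCl→Na2SO4 ratio 2:1 ⇒ n(Na2SO4) = 3.1927 mol.
Mass of Na2SO4 = 3.1927 × 142.04 = 453.49 g.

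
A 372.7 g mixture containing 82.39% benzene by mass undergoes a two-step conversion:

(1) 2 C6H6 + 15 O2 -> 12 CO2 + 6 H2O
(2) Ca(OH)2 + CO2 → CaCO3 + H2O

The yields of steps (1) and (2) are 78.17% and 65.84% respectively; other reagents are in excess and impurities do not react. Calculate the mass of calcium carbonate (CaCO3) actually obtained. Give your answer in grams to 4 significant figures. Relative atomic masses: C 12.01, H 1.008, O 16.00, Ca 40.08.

Pure C6H6 = 372.7 × 0.8239 = 307.07 g.
M(C6H6) = 6(12.01) + 6(1.008) = 78.108 g/mol.
M(CaCO3) = 40.08 + 12.01 + 3(16.00) = 100.09 g/mol.
n(C6H6) = 307.07 / 78.108 = 3.9313 mol.
Step 1 (C6H6:CO2 = 2:12): theoretical n(CO2) = 23.588 mol; at 78.17% yield, n(CO2) = 18.439 mol.
Step 2 (CO2:CaCO3 = 1:1): theoretical n(CaCO3) = 18.439 mol, so theoretical mass = 18.439 × 100.09 = 1845.5 g.
At 65.84% yield, actual mass of CaCO3 = 1845.5 × 0.6584 = 1215.1 g.

1215 g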